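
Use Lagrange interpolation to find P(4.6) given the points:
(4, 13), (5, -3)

Lagrange interpolation formula:
P(x) = Σ yᵢ × Lᵢ(x)
where Lᵢ(x) = Π_{j≠i} (x - xⱼ)/(xᵢ - xⱼ)

L_0(4.6) = (4.6 - 5)/(4 - 5) = 0.400000
L_1(4.6) = (4.6 - 4)/(5 - 4) = 0.600000

P(4.6) = 13×L_0(4.6) + (-3)×L_1(4.6)
P(4.6) = 3.400000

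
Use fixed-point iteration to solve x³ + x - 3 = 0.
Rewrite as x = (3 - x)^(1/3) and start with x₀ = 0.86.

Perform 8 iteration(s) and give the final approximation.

Equation: x³ + x - 3 = 0
Fixed-point form: x = (3 - x)^(1/3)
x₀ = 0.86

x_1 = g(0.860000) = 1.288659
x_2 = g(1.288659) = 1.196131
x_3 = g(1.196131) = 1.217311
x_4 = g(1.217311) = 1.212528
x_5 = g(1.212528) = 1.213612
x_6 = g(1.213612) = 1.213366
x_7 = g(1.213366) = 1.213422
x_8 = g(1.213422) = 1.213409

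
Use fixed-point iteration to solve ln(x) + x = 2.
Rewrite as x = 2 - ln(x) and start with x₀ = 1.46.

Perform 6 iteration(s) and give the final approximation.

Equation: ln(x) + x = 2
Fixed-point form: x = 2 - ln(x)
x₀ = 1.46

x_1 = g(1.460000) = 1.621564
x_2 = g(1.621564) = 1.516609
x_3 = g(1.516609) = 1.583523
x_4 = g(1.583523) = 1.540348
x_5 = g(1.540348) = 1.567992
x_6 = g(1.567992) = 1.550204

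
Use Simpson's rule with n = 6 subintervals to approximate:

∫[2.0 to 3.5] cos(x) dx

f(x) = cos(x)
a = 2.0, b = 3.5, n = 6
h = (b - a)/n = 0.250000

Simpson's rule: (h/3)[f(x₀) + 4f(x₁) + 2f(x₂) + ... + f(xₙ)]

x_0 = 2.0000, f(x_0) = -0.416147, coefficient = 1
x_1 = 2.2500, f(x_1) = -0.628174, coefficient = 4
x_2 = 2.5000, f(x_2) = -0.801144, coefficient = 2
x_3 = 2.7500, f(x_3) = -0.924302, coefficient = 4
x_4 = 3.0000, f(x_4) = -0.989992, coefficient = 2
x_5 = 3.2500, f(x_5) = -0.994130, coefficient = 4
x_6 = 3.5000, f(x_6) = -0.936457, coefficient = 1

I ≈ (0.250000/3) × -15.121298 = -1.260108
Exact value: -1.260081
Error: 0.000028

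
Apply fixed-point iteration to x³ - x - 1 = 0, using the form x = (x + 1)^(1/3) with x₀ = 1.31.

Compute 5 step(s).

Equation: x³ - x - 1 = 0
Fixed-point form: x = (x + 1)^(1/3)
x₀ = 1.31

x_1 = g(1.310000) = 1.321916
x_2 = g(1.321916) = 1.324186
x_3 = g(1.324186) = 1.324617
x_4 = g(1.324617) = 1.324699
x_5 = g(1.324699) = 1.324714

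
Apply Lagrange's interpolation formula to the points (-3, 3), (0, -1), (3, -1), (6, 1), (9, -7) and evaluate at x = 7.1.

Lagrange interpolation formula:
P(x) = Σ yᵢ × Lᵢ(x)
where Lᵢ(x) = Π_{j≠i} (x - xⱼ)/(xᵢ - xⱼ)

L_0(7.1) = (7.1 - 0)/(-3 - 0) × (7.1 - 3)/(-3 - 3) × (7.1 - 6)/(-3 - 6) × (7.1 - 9)/(-3 - 9) = -0.031296
L_1(7.1) = (7.1 - (-3))/(0 - (-3)) × (7.1 - 3)/(0 - 3) × (7.1 - 6)/(0 - 6) × (7.1 - 9)/(0 - 9) = 0.178080
L_2(7.1) = (7.1 - (-3))/(3 - (-3)) × (7.1 - 0)/(3 - 0) × (7.1 - 6)/(3 - 6) × (7.1 - 9)/(3 - 9) = -0.462574
L_3(7.1) = (7.1 - (-3))/(6 - (-3)) × (7.1 - 0)/(6 - 0) × (7.1 - 3)/(6 - 3) × (7.1 - 9)/(6 - 9) = 1.149426
L_4(7.1) = (7.1 - (-3))/(9 - (-3)) × (7.1 - 0)/(9 - 0) × (7.1 - 3)/(9 - 3) × (7.1 - 6)/(9 - 6) = 0.166364

P(7.1) = 3×L_0(7.1) + (-1)×L_1(7.1) + (-1)×L_2(7.1) + 1×L_3(7.1) + (-7)×L_4(7.1)
P(7.1) = 0.175481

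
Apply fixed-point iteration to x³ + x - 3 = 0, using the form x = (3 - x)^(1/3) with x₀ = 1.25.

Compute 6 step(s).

Equation: x³ + x - 3 = 0
Fixed-point form: x = (3 - x)^(1/3)
x₀ = 1.25

x_1 = g(1.250000) = 1.205071
x_2 = g(1.205071) = 1.215297
x_3 = g(1.215297) = 1.212985
x_4 = g(1.212985) = 1.213508
x_5 = g(1.213508) = 1.213390
x_6 = g(1.213390) = 1.213417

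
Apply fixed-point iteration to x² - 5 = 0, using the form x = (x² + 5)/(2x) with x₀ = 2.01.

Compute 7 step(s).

Equation: x² - 5 = 0
Fixed-point form: x = (x² + 5)/(2x)
x₀ = 2.01

x_1 = g(2.010000) = 2.248781
x_2 = g(2.248781) = 2.236104
x_3 = g(2.236104) = 2.236068
x_4 = g(2.236068) = 2.236068
x_5 = g(2.236068) = 2.236068
x_6 = g(2.236068) = 2.236068
x_7 = g(2.236068) = 2.236068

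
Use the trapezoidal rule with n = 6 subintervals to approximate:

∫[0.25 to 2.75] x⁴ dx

f(x) = x⁴
a = 0.25, b = 2.75, n = 6
h = (b - a)/n = 0.416667

Trapezoidal rule: (h/2)[f(x₀) + 2f(x₁) + 2f(x₂) + ... + f(xₙ)]

x_0 = 0.2500, f(x_0) = 0.003906, coefficient = 1
x_1 = 0.6667, f(x_1) = 0.197531, coefficient = 2
x_2 = 1.0833, f(x_2) = 1.377363, coefficient = 2
x_3 = 1.5000, f(x_3) = 5.062500, coefficient = 2
x_4 = 1.9167, f(x_4) = 13.495419, coefficient = 2
x_5 = 2.3333, f(x_5) = 29.641975, coefficient = 2
x_6 = 2.7500, f(x_6) = 57.191406, coefficient = 1

I ≈ (0.416667/2) × 156.744888 = 32.655185
Exact value: 31.455078
Error: 1.200107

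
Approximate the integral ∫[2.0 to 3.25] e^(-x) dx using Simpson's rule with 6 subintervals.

f(x) = e^(-x)
a = 2.0, b = 3.25, n = 6
h = (b - a)/n = 0.208333

Simpson's rule: (h/3)[f(x₀) + 4f(x₁) + 2f(x₂) + ... + f(xₙ)]

x_0 = 2.0000, f(x_0) = 0.135335, coefficient = 1
x_1 = 2.2083, f(x_1) = 0.109884, coefficient = 4
x_2 = 2.4167, f(x_2) = 0.089219, coefficient = 2
x_3 = 2.6250, f(x_3) = 0.072440, coefficient = 4
x_4 = 2.8333, f(x_4) = 0.058816, coefficient = 2
x_5 = 3.0417, f(x_5) = 0.047755, coefficient = 4
x_6 = 3.2500, f(x_6) = 0.038774, coefficient = 1

I ≈ (0.208333/3) × 1.390494 = 0.096562
Exact value: 0.096561
Error: 0.000001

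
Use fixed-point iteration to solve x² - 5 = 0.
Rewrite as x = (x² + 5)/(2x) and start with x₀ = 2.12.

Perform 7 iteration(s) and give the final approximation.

Equation: x² - 5 = 0
Fixed-point form: x = (x² + 5)/(2x)
x₀ = 2.12

x_1 = g(2.120000) = 2.239245
x_2 = g(2.239245) = 2.236070
x_3 = g(2.236070) = 2.236068
x_4 = g(2.236068) = 2.236068
x_5 = g(2.236068) = 2.236068
x_6 = g(2.236068) = 2.236068
x_7 = g(2.236068) = 2.236068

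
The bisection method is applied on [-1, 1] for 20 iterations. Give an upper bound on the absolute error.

Bisection error bound: |error| ≤ (b-a)/2^n
|error| ≤ (1 - (-1))/2^20 = 2/2^20
|error| ≤ 0.0000019073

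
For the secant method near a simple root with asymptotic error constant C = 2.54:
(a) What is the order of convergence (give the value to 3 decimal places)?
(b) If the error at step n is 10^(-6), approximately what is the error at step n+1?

(a) Secant method has superlinear convergence with order φ = (1+√5)/2 ≈ 1.618.
    This means |e_{n+1}| ≈ C|e_n|^1.618.

(b) With |e_n| = 10^(-6) and C = 2.54:
    |e_{n+1}| ≈ 2.54 × (10^(-6))^1.618 = 2.54 × 10^(-9.71)

(a) ≈ 1.618 (golden ratio); (b) |e_{n+1}| ≈ 4.973e-10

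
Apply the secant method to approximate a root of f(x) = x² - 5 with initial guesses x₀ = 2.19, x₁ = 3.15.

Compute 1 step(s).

f(x) = x² - 5
x₀ = 2.19, x₁ = 3.15

Secant formula: x_{n+1} = x_n - f(x_n)(x_n - x_{n-1})/(f(x_n) - f(x_{n-1}))

Iteration 1:
  f(2.190000) = -0.203900
  f(3.150000) = 4.922500
  x_2 = 3.150000 - 4.922500×(3.150000 - 2.190000)/(4.922500 - (-0.203900))
       = 2.228184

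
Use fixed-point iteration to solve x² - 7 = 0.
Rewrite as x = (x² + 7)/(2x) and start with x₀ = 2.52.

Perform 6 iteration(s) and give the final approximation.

Equation: x² - 7 = 0
Fixed-point form: x = (x² + 7)/(2x)
x₀ = 2.52

x_1 = g(2.520000) = 2.648889
x_2 = g(2.648889) = 2.645753
x_3 = g(2.645753) = 2.645751
x_4 = g(2.645751) = 2.645751
x_5 = g(2.645751) = 2.645751
x_6 = g(2.645751) = 2.645751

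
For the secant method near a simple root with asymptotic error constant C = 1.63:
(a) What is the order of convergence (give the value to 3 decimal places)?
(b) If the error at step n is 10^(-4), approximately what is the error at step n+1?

(a) Secant method has superlinear convergence with order φ = (1+√5)/2 ≈ 1.618.
    This means |e_{n+1}| ≈ C|e_n|^1.618.

(b) With |e_n| = 10^(-4) and C = 1.63:
    |e_{n+1}| ≈ 1.63 × (10^(-4))^1.618 = 1.63 × 10^(-6.47)

(a) ≈ 1.618 (golden ratio); (b) |e_{n+1}| ≈ 5.496e-07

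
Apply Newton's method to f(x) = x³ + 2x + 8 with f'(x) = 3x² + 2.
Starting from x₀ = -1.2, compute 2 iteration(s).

f(x) = x³ + 2x + 8
f'(x) = 3x² + 2
x₀ = -1.2

Newton-Raphson formula: x_{n+1} = x_n - f(x_n)/f'(x_n)

Iteration 1:
  f(-1.200000) = 3.872000
  f'(-1.200000) = 6.320000
  x_1 = -1.200000 - 3.872000/6.320000 = -1.812658
Iteration 2:
  f(-1.812658) = -1.581222
  f'(-1.812658) = 11.857190
  x_2 = -1.812658 - (-1.581222)/11.857190 = -1.679303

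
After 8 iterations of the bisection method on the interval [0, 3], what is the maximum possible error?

Bisection error bound: |error| ≤ (b-a)/2^n
|error| ≤ (3 - 0)/2^8 = 3/2^8
|error| ≤ 0.0117187500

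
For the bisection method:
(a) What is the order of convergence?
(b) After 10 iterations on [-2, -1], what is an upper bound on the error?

(a) Bisection has linear (order 1) convergence; the error is halved each step.

(b) Error bound = (b-a)/2^n = (-1 - (-2))/2^{10}
    = 1/2^{10}

(a) 1 (linear); (b) error ≤ 9.77e-04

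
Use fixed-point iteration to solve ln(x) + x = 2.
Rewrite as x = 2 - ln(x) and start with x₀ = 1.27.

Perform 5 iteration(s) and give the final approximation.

Equation: ln(x) + x = 2
Fixed-point form: x = 2 - ln(x)
x₀ = 1.27

x_1 = g(1.270000) = 1.760983
x_2 = g(1.760983) = 1.434128
x_3 = g(1.434128) = 1.639443
x_4 = g(1.639443) = 1.505643
x_5 = g(1.505643) = 1.590780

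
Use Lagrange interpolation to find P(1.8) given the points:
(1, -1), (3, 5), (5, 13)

Lagrange interpolation formula:
P(x) = Σ yᵢ × Lᵢ(x)
where Lᵢ(x) = Π_{j≠i} (x - xⱼ)/(xᵢ - xⱼ)

L_0(1.8) = (1.8 - 3)/(1 - 3) × (1.8 - 5)/(1 - 5) = 0.480000
L_1(1.8) = (1.8 - 1)/(3 - 1) × (1.8 - 5)/(3 - 5) = 0.640000
L_2(1.8) = (1.8 - 1)/(5 - 1) × (1.8 - 3)/(5 - 3) = -0.120000

P(1.8) = (-1)×L_0(1.8) + 5×L_1(1.8) + 13×L_2(1.8)
P(1.8) = 1.160000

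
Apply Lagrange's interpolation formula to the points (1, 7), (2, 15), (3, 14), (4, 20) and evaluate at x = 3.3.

Lagrange interpolation formula:
P(x) = Σ yᵢ × Lᵢ(x)
where Lᵢ(x) = Π_{j≠i} (x - xⱼ)/(xᵢ - xⱼ)

L_0(3.3) = (3.3 - 2)/(1 - 2) × (3.3 - 3)/(1 - 3) × (3.3 - 4)/(1 - 4) = 0.045500
L_1(3.3) = (3.3 - 1)/(2 - 1) × (3.3 - 3)/(2 - 3) × (3.3 - 4)/(2 - 4) = -0.241500
L_2(3.3) = (3.3 - 1)/(3 - 1) × (3.3 - 2)/(3 - 2) × (3.3 - 4)/(3 - 4) = 1.046500
L_3(3.3) = (3.3 - 1)/(4 - 1) × (3.3 - 2)/(4 - 2) × (3.3 - 3)/(4 - 3) = 0.149500

P(3.3) = 7×L_0(3.3) + 15×L_1(3.3) + 14×L_2(3.3) + 20×L_3(3.3)
P(3.3) = 14.337000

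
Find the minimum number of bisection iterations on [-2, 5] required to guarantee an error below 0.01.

We need (b-a)/2^n ≤ 0.01
(5 - (-2))/2^n ≤ 0.01
7/2^n ≤ 0.01
2^n ≥ 700
n ≥ log₂(700) = 9.45
n ≥ 10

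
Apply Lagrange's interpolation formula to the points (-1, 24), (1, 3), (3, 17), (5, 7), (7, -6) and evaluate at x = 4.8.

Lagrange interpolation formula:
P(x) = Σ yᵢ × Lᵢ(x)
where Lᵢ(x) = Π_{j≠i} (x - xⱼ)/(xᵢ - xⱼ)

L_0(4.8) = (4.8 - 1)/(-1 - 1) × (4.8 - 3)/(-1 - 3) × (4.8 - 5)/(-1 - 5) × (4.8 - 7)/(-1 - 7) = 0.007838
L_1(4.8) = (4.8 - (-1))/(1 - (-1)) × (4.8 - 3)/(1 - 3) × (4.8 - 5)/(1 - 5) × (4.8 - 7)/(1 - 7) = -0.047850
L_2(4.8) = (4.8 - (-1))/(3 - (-1)) × (4.8 - 1)/(3 - 1) × (4.8 - 5)/(3 - 5) × (4.8 - 7)/(3 - 7) = 0.151525
L_3(4.8) = (4.8 - (-1))/(5 - (-1)) × (4.8 - 1)/(5 - 1) × (4.8 - 3)/(5 - 3) × (4.8 - 7)/(5 - 7) = 0.909150
L_4(4.8) = (4.8 - (-1))/(7 - (-1)) × (4.8 - 1)/(7 - 1) × (4.8 - 3)/(7 - 3) × (4.8 - 5)/(7 - 5) = -0.020663

P(4.8) = 24×L_0(4.8) + 3×L_1(4.8) + 17×L_2(4.8) + 7×L_3(4.8) + (-6)×L_4(4.8)
P(4.8) = 9.108500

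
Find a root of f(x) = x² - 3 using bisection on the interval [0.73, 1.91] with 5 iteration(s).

f(x) = x² - 3
Initial interval: [0.73, 1.91]

Iteration 1:
  c_1 = (0.730000 + 1.910000)/2 = 1.320000
  f(c_1) = f(1.320000) = -1.257600
  f(a) × f(c) ≥ 0, new interval: [1.320000, 1.910000]
Iteration 2:
  c_2 = (1.320000 + 1.910000)/2 = 1.615000
  f(c_2) = f(1.615000) = -0.391775
  f(a) × f(c) ≥ 0, new interval: [1.615000, 1.910000]
Iteration 3:
  c_3 = (1.615000 + 1.910000)/2 = 1.762500
  f(c_3) = f(1.762500) = 0.106406
  f(a) × f(c) < 0, new interval: [1.615000, 1.762500]
Iteration 4:
  c_4 = (1.615000 + 1.762500)/2 = 1.688750
  f(c_4) = f(1.688750) = -0.148123
  f(a) × f(c) ≥ 0, new interval: [1.688750, 1.762500]
Iteration 5:
  c_5 = (1.688750 + 1.762500)/2 = 1.725625
  f(c_5) = f(1.725625) = -0.022218
  f(a) × f(c) ≥ 0, new interval: [1.725625, 1.762500]

After 5 iteration(s), the approximation is c_5 = 1.725625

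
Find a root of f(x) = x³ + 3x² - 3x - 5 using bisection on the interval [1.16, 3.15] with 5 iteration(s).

f(x) = x³ + 3x² - 3x - 5
Initial interval: [1.16, 3.15]

Iteration 1:
  c_1 = (1.160000 + 3.150000)/2 = 2.155000
  f(c_1) = f(2.155000) = 12.474949
  f(a) × f(c) < 0, new interval: [1.160000, 2.155000]
Iteration 2:
  c_2 = (1.160000 + 2.155000)/2 = 1.657500
  f(c_2) = f(1.657500) = 2.823079
  f(a) × f(c) < 0, new interval: [1.160000, 1.657500]
Iteration 3:
  c_3 = (1.160000 + 1.657500)/2 = 1.408750
  f(c_3) = f(1.408750) = -0.476748
  f(a) × f(c) ≥ 0, new interval: [1.408750, 1.657500]
Iteration 4:
  c_4 = (1.408750 + 1.657500)/2 = 1.533125
  f(c_4) = f(1.533125) = 1.055610
  f(a) × f(c) < 0, new interval: [1.408750, 1.533125]
Iteration 5:
  c_5 = (1.408750 + 1.533125)/2 = 1.470937
  f(c_5) = f(1.470937) = 0.260763
  f(a) × f(c) < 0, new interval: [1.408750, 1.470937]

After 5 iteration(s), the approximation is c_5 = 1.470937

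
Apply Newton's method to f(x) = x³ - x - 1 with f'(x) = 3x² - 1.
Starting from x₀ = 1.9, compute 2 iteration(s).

f(x) = x³ - x - 1
f'(x) = 3x² - 1
x₀ = 1.9

Newton-Raphson formula: x_{n+1} = x_n - f(x_n)/f'(x_n)

Iteration 1:
  f(1.900000) = 3.959000
  f'(1.900000) = 9.830000
  x_1 = 1.900000 - 3.959000/9.830000 = 1.497253
Iteration 2:
  f(1.497253) = 0.859240
  f'(1.497253) = 5.725302
  x_2 = 1.497253 - 0.859240/5.725302 = 1.347176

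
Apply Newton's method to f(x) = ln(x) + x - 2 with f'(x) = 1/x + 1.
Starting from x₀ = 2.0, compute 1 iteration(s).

f(x) = ln(x) + x - 2
f'(x) = 1/x + 1
x₀ = 2.0

Newton-Raphson formula: x_{n+1} = x_n - f(x_n)/f'(x_n)

Iteration 1:
  f(2.000000) = 0.693147
  f'(2.000000) = 1.500000
  x_1 = 2.000000 - 0.693147/1.500000 = 1.537902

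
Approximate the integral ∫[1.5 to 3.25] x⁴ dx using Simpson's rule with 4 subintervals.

f(x) = x⁴
a = 1.5, b = 3.25, n = 4
h = (b - a)/n = 0.437500

Simpson's rule: (h/3)[f(x₀) + 4f(x₁) + 2f(x₂) + ... + f(xₙ)]

x_0 = 1.5000, f(x_0) = 5.062500, coefficient = 1
x_1 = 1.9375, f(x_1) = 14.091812, coefficient = 4
x_2 = 2.3750, f(x_2) = 31.816650, coefficient = 2
x_3 = 2.8125, f(x_3) = 62.570572, coefficient = 4
x_4 = 3.2500, f(x_4) = 111.566406, coefficient = 1

I ≈ (0.437500/3) × 486.911743 = 71.007963
Exact value: 70.999414
Error: 0.008548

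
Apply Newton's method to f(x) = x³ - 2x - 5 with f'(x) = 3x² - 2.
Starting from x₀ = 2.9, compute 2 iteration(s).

f(x) = x³ - 2x - 5
f'(x) = 3x² - 2
x₀ = 2.9

Newton-Raphson formula: x_{n+1} = x_n - f(x_n)/f'(x_n)

Iteration 1:
  f(2.900000) = 13.589000
  f'(2.900000) = 23.230000
  x_1 = 2.900000 - 13.589000/23.230000 = 2.315024
Iteration 2:
  f(2.315024) = 2.776939
  f'(2.315024) = 14.078004
  x_2 = 2.315024 - 2.776939/14.078004 = 2.117770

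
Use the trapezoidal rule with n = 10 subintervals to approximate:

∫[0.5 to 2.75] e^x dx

f(x) = e^x
a = 0.5, b = 2.75, n = 10
h = (b - a)/n = 0.225000

Trapezoidal rule: (h/2)[f(x₀) + 2f(x₁) + 2f(x₂) + ... + f(xₙ)]

x_0 = 0.5000, f(x_0) = 1.648721, coefficient = 1
x_1 = 0.7250, f(x_1) = 2.064731, coefficient = 2
x_2 = 0.9500, f(x_2) = 2.585710, coefficient = 2
x_3 = 1.1750, f(x_3) = 3.238143, coefficient = 2
x_4 = 1.4000, f(x_4) = 4.055200, coefficient = 2
x_5 = 1.6250, f(x_5) = 5.078419, coefficient = 2
x_6 = 1.8500, f(x_6) = 6.359820, coefficient = 2
x_7 = 2.0750, f(x_7) = 7.964546, coefficient = 2
x_8 = 2.3000, f(x_8) = 9.974182, coefficient = 2
x_9 = 2.5250, f(x_9) = 12.490895, coefficient = 2
x_10 = 2.7500, f(x_10) = 15.642632, coefficient = 1

I ≈ (0.225000/2) × 124.914646 = 14.052898
Exact value: 13.993911
Error: 0.058987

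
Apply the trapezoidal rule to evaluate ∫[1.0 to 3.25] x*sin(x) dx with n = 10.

f(x) = x*sin(x)
a = 1.0, b = 3.25, n = 10
h = (b - a)/n = 0.225000

Trapezoidal rule: (h/2)[f(x₀) + 2f(x₁) + 2f(x₂) + ... + f(xₙ)]

x_0 = 1.0000, f(x_0) = 0.841471, coefficient = 1
x_1 = 1.2250, f(x_1) = 1.152487, coefficient = 2
x_2 = 1.4500, f(x_2) = 1.439434, coefficient = 2
x_3 = 1.6750, f(x_3) = 1.665914, coefficient = 2
x_4 = 1.9000, f(x_4) = 1.797970, coefficient = 2
x_5 = 2.1250, f(x_5) = 1.806930, coefficient = 2
x_6 = 2.3500, f(x_6) = 1.671962, coefficient = 2
x_7 = 2.5750, f(x_7) = 1.382158, coefficient = 2
x_8 = 2.8000, f(x_8) = 0.937967, coefficient = 2
x_9 = 3.0250, f(x_9) = 0.351894, coefficient = 2
x_10 = 3.2500, f(x_10) = -0.351634, coefficient = 1

I ≈ (0.225000/2) × 24.903269 = 2.801618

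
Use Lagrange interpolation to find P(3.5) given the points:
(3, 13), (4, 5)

Lagrange interpolation formula:
P(x) = Σ yᵢ × Lᵢ(x)
where Lᵢ(x) = Π_{j≠i} (x - xⱼ)/(xᵢ - xⱼ)

L_0(3.5) = (3.5 - 4)/(3 - 4) = 0.500000
L_1(3.5) = (3.5 - 3)/(4 - 3) = 0.500000

P(3.5) = 13×L_0(3.5) + 5×L_1(3.5)
P(3.5) = 9.000000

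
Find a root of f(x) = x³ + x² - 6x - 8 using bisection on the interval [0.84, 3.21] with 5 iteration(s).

f(x) = x³ + x² - 6x - 8
Initial interval: [0.84, 3.21]

Iteration 1:
  c_1 = (0.840000 + 3.210000)/2 = 2.025000
  f(c_1) = f(2.025000) = -7.745609
  f(a) × f(c) ≥ 0, new interval: [2.025000, 3.210000]
Iteration 2:
  c_2 = (2.025000 + 3.210000)/2 = 2.617500
  f(c_2) = f(2.617500) = 1.079600
  f(a) × f(c) < 0, new interval: [2.025000, 2.617500]
Iteration 3:
  c_3 = (2.025000 + 2.617500)/2 = 2.321250
  f(c_3) = f(2.321250) = -4.031936
  f(a) × f(c) ≥ 0, new interval: [2.321250, 2.617500]
Iteration 4:
  c_4 = (2.321250 + 2.617500)/2 = 2.469375
  f(c_4) = f(2.469375) = -1.660650
  f(a) × f(c) ≥ 0, new interval: [2.469375, 2.617500]
Iteration 5:
  c_5 = (2.469375 + 2.617500)/2 = 2.543437
  f(c_5) = f(2.543437) = -0.337864
  f(a) × f(c) ≥ 0, new interval: [2.543437, 2.617500]

After 5 iteration(s), the approximation is c_5 = 2.543437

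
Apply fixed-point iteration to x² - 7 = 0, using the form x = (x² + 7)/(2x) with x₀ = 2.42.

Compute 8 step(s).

Equation: x² - 7 = 0
Fixed-point form: x = (x² + 7)/(2x)
x₀ = 2.42

x_1 = g(2.420000) = 2.656281
x_2 = g(2.656281) = 2.645772
x_3 = g(2.645772) = 2.645751
x_4 = g(2.645751) = 2.645751
x_5 = g(2.645751) = 2.645751
x_6 = g(2.645751) = 2.645751
x_7 = g(2.645751) = 2.645751
x_8 = g(2.645751) = 2.645751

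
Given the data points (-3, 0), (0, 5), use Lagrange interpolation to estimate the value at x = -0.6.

Lagrange interpolation formula:
P(x) = Σ yᵢ × Lᵢ(x)
where Lᵢ(x) = Π_{j≠i} (x - xⱼ)/(xᵢ - xⱼ)

L_0(-0.6) = (-0.6 - 0)/(-3 - 0) = 0.200000
L_1(-0.6) = (-0.6 - (-3))/(0 - (-3)) = 0.800000

P(-0.6) = 0×L_0(-0.6) + 5×L_1(-0.6)
P(-0.6) = 4.000000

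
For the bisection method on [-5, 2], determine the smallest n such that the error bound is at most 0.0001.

We need (b-a)/2^n ≤ 0.0001
(2 - (-5))/2^n ≤ 0.0001
7/2^n ≤ 0.0001
2^n ≥ 70000
n ≥ log₂(70000) = 16.10
n ≥ 17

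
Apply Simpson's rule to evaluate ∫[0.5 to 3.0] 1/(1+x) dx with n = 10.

f(x) = 1/(1+x)
a = 0.5, b = 3.0, n = 10
h = (b - a)/n = 0.250000

Simpson's rule: (h/3)[f(x₀) + 4f(x₁) + 2f(x₂) + ... + f(xₙ)]

x_0 = 0.5000, f(x_0) = 0.666667, coefficient = 1
x_1 = 0.7500, f(x_1) = 0.571429, coefficient = 4
x_2 = 1.0000, f(x_2) = 0.500000, coefficient = 2
x_3 = 1.2500, f(x_3) = 0.444444, coefficient = 4
x_4 = 1.5000, f(x_4) = 0.400000, coefficient = 2
x_5 = 1.7500, f(x_5) = 0.363636, coefficient = 4
x_6 = 2.0000, f(x_6) = 0.333333, coefficient = 2
x_7 = 2.2500, f(x_7) = 0.307692, coefficient = 4
x_8 = 2.5000, f(x_8) = 0.285714, coefficient = 2
x_9 = 2.7500, f(x_9) = 0.266667, coefficient = 4
x_10 = 3.0000, f(x_10) = 0.250000, coefficient = 1

I ≈ (0.250000/3) × 11.770235 = 0.980853
Exact value: 0.980829
Error: 0.000024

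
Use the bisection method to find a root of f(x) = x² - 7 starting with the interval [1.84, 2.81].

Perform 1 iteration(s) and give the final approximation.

f(x) = x² - 7
Initial interval: [1.84, 2.81]

Iteration 1:
  c_1 = (1.840000 + 2.810000)/2 = 2.325000
  f(c_1) = f(2.325000) = -1.594375
  f(a) × f(c) ≥ 0, new interval: [2.325000, 2.810000]

After 1 iteration(s), the approximation is c_1 = 2.325000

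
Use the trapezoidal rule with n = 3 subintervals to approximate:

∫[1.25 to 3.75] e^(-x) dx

f(x) = e^(-x)
a = 1.25, b = 3.75, n = 3
h = (b - a)/n = 0.833333

Trapezoidal rule: (h/2)[f(x₀) + 2f(x₁) + 2f(x₂) + ... + f(xₙ)]

x_0 = 1.2500, f(x_0) = 0.286505, coefficient = 1
x_1 = 2.0833, f(x_1) = 0.124514, coefficient = 2
x_2 = 2.9167, f(x_2) = 0.054114, coefficient = 2
x_3 = 3.7500, f(x_3) = 0.023518, coefficient = 1

I ≈ (0.833333/2) × 0.667279 = 0.278033
Exact value: 0.262987
Error: 0.015046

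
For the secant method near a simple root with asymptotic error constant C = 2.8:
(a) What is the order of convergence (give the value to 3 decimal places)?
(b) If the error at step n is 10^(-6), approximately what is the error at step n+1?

(a) Secant method has superlinear convergence with order φ = (1+√5)/2 ≈ 1.618.
    This means |e_{n+1}| ≈ C|e_n|^1.618.

(b) With |e_n| = 10^(-6) and C = 2.8:
    |e_{n+1}| ≈ 2.8 × (10^(-6))^1.618 = 2.8 × 10^(-9.71)

(a) ≈ 1.618 (golden ratio); (b) |e_{n+1}| ≈ 5.482e-10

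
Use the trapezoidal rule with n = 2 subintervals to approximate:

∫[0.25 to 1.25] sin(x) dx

f(x) = sin(x)
a = 0.25, b = 1.25, n = 2
h = (b - a)/n = 0.500000

Trapezoidal rule: (h/2)[f(x₀) + 2f(x₁) + 2f(x₂) + ... + f(xₙ)]

x_0 = 0.2500, f(x_0) = 0.247404, coefficient = 1
x_1 = 0.7500, f(x_1) = 0.681639, coefficient = 2
x_2 = 1.2500, f(x_2) = 0.948985, coefficient = 1

I ≈ (0.500000/2) × 2.559666 = 0.639917
Exact value: 0.653590
Error: 0.013674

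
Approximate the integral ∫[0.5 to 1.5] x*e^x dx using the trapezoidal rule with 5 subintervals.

f(x) = x*e^x
a = 0.5, b = 1.5, n = 5
h = (b - a)/n = 0.200000

Trapezoidal rule: (h/2)[f(x₀) + 2f(x₁) + 2f(x₂) + ... + f(xₙ)]

x_0 = 0.5000, f(x_0) = 0.824361, coefficient = 1
x_1 = 0.7000, f(x_1) = 1.409627, coefficient = 2
x_2 = 0.9000, f(x_2) = 2.213643, coefficient = 2
x_3 = 1.1000, f(x_3) = 3.304583, coefficient = 2
x_4 = 1.3000, f(x_4) = 4.770086, coefficient = 2
x_5 = 1.5000, f(x_5) = 6.722534, coefficient = 1

I ≈ (0.200000/2) × 30.942770 = 3.094277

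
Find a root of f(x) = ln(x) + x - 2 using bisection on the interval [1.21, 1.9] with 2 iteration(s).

f(x) = ln(x) + x - 2
Initial interval: [1.21, 1.9]

Iteration 1:
  c_1 = (1.210000 + 1.900000)/2 = 1.555000
  f(c_1) = f(1.555000) = -0.003524
  f(a) × f(c) ≥ 0, new interval: [1.555000, 1.900000]
Iteration 2:
  c_2 = (1.555000 + 1.900000)/2 = 1.727500
  f(c_2) = f(1.727500) = 0.274175
  f(a) × f(c) < 0, new interval: [1.555000, 1.727500]

After 2 iteration(s), the approximation is c_2 = 1.727500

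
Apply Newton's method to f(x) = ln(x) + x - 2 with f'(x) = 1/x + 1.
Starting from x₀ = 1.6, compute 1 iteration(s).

f(x) = ln(x) + x - 2
f'(x) = 1/x + 1
x₀ = 1.6

Newton-Raphson formula: x_{n+1} = x_n - f(x_n)/f'(x_n)

Iteration 1:
  f(1.600000) = 0.070004
  f'(1.600000) = 1.625000
  x_1 = 1.600000 - 0.070004/1.625000 = 1.556921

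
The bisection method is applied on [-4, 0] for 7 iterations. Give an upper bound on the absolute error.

Bisection error bound: |error| ≤ (b-a)/2^n
|error| ≤ (0 - (-4))/2^7 = 4/2^7
|error| ≤ 0.0312500000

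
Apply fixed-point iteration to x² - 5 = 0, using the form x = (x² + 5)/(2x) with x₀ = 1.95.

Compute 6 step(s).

Equation: x² - 5 = 0
Fixed-point form: x = (x² + 5)/(2x)
x₀ = 1.95

x_1 = g(1.950000) = 2.257051
x_2 = g(2.257051) = 2.236166
x_3 = g(2.236166) = 2.236068
x_4 = g(2.236068) = 2.236068
x_5 = g(2.236068) = 2.236068
x_6 = g(2.236068) = 2.236068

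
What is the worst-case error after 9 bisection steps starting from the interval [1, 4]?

Bisection error bound: |error| ≤ (b-a)/2^n
|error| ≤ (4 - 1)/2^9 = 3/2^9
|error| ≤ 0.0058593750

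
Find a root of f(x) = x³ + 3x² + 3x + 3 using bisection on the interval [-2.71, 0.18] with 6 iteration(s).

f(x) = x³ + 3x² + 3x + 3
Initial interval: [-2.71, 0.18]

Iteration 1:
  c_1 = (-2.710000 + 0.180000)/2 = -1.265000
  f(c_1) = f(-1.265000) = 1.981390
  f(a) × f(c) < 0, new interval: [-2.710000, -1.265000]
Iteration 2:
  c_2 = (-2.710000 + (-1.265000))/2 = -1.987500
  f(c_2) = f(-1.987500) = 1.037033
  f(a) × f(c) < 0, new interval: [-2.710000, -1.987500]
Iteration 3:
  c_3 = (-2.710000 + (-1.987500))/2 = -2.348750
  f(c_3) = f(-2.348750) = -0.453547
  f(a) × f(c) ≥ 0, new interval: [-2.348750, -1.987500]
Iteration 4:
  c_4 = (-2.348750 + (-1.987500))/2 = -2.168125
  f(c_4) = f(-2.168125) = 0.406075
  f(a) × f(c) < 0, new interval: [-2.348750, -2.168125]
Iteration 5:
  c_5 = (-2.348750 + (-2.168125))/2 = -2.258437
  f(c_5) = f(-2.258437) = 0.007057
  f(a) × f(c) < 0, new interval: [-2.348750, -2.258437]
Iteration 6:
  c_6 = (-2.348750 + (-2.258437))/2 = -2.303594
  f(c_6) = f(-2.303594) = -0.215271
  f(a) × f(c) ≥ 0, new interval: [-2.303594, -2.258437]

After 6 iteration(s), the approximation is c_6 = -2.303594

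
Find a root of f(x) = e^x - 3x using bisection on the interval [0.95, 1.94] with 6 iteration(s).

f(x) = e^x - 3x
Initial interval: [0.95, 1.94]

Iteration 1:
  c_1 = (0.950000 + 1.940000)/2 = 1.445000
  f(c_1) = f(1.445000) = -0.093148
  f(a) × f(c) ≥ 0, new interval: [1.445000, 1.940000]
Iteration 2:
  c_2 = (1.445000 + 1.940000)/2 = 1.692500
  f(c_2) = f(1.692500) = 0.355546
  f(a) × f(c) < 0, new interval: [1.445000, 1.692500]
Iteration 3:
  c_3 = (1.445000 + 1.692500)/2 = 1.568750
  f(c_3) = f(1.568750) = 0.094394
  f(a) × f(c) < 0, new interval: [1.445000, 1.568750]
Iteration 4:
  c_4 = (1.445000 + 1.568750)/2 = 1.506875
  f(c_4) = f(1.506875) = -0.008018
  f(a) × f(c) ≥ 0, new interval: [1.506875, 1.568750]
Iteration 5:
  c_5 = (1.506875 + 1.568750)/2 = 1.537812
  f(c_5) = f(1.537812) = 0.040960
  f(a) × f(c) < 0, new interval: [1.506875, 1.537812]
Iteration 6:
  c_6 = (1.506875 + 1.537812)/2 = 1.522344
  f(c_6) = f(1.522344) = 0.015923
  f(a) × f(c) < 0, new interval: [1.506875, 1.522344]

After 6 iteration(s), the approximation is c_6 = 1.522344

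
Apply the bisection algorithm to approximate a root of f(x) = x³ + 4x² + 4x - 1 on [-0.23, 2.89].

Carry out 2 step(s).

f(x) = x³ + 4x² + 4x - 1
Initial interval: [-0.23, 2.89]

Iteration 1:
  c_1 = (-0.230000 + 2.890000)/2 = 1.330000
  f(c_1) = f(1.330000) = 13.748237
  f(a) × f(c) < 0, new interval: [-0.230000, 1.330000]
Iteration 2:
  c_2 = (-0.230000 + 1.330000)/2 = 0.550000
  f(c_2) = f(0.550000) = 2.576375
  f(a) × f(c) < 0, new interval: [-0.230000, 0.550000]

After 2 iteration(s), the approximation is c_2 = 0.550000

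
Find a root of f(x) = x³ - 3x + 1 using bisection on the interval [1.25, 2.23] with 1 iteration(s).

f(x) = x³ - 3x + 1
Initial interval: [1.25, 2.23]

Iteration 1:
  c_1 = (1.250000 + 2.230000)/2 = 1.740000
  f(c_1) = f(1.740000) = 1.048024
  f(a) × f(c) < 0, new interval: [1.250000, 1.740000]

After 1 iteration(s), the approximation is c_1 = 1.740000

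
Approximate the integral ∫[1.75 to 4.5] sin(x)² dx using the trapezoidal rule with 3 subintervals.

f(x) = sin(x)²
a = 1.75, b = 4.5, n = 3
h = (b - a)/n = 0.916667

Trapezoidal rule: (h/2)[f(x₀) + 2f(x₁) + 2f(x₂) + ... + f(xₙ)]

x_0 = 1.7500, f(x_0) = 0.968228, coefficient = 1
x_1 = 2.6667, f(x_1) = 0.209098, coefficient = 2
x_2 = 3.5833, f(x_2) = 0.182768, coefficient = 2
x_3 = 4.5000, f(x_3) = 0.955565, coefficient = 1

I ≈ (0.916667/2) × 2.707526 = 1.240949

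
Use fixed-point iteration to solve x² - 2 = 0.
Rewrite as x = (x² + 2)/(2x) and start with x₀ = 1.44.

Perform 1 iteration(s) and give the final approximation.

Equation: x² - 2 = 0
Fixed-point form: x = (x² + 2)/(2x)
x₀ = 1.44

x_1 = g(1.440000) = 1.414444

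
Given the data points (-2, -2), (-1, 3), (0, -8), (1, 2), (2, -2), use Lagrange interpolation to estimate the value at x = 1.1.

Lagrange interpolation formula:
P(x) = Σ yᵢ × Lᵢ(x)
where Lᵢ(x) = Π_{j≠i} (x - xⱼ)/(xᵢ - xⱼ)

L_0(1.1) = (1.1 - (-1))/(-2 - (-1)) × (1.1 - 0)/(-2 - 0) × (1.1 - 1)/(-2 - 1) × (1.1 - 2)/(-2 - 2) = -0.008663
L_1(1.1) = (1.1 - (-2))/(-1 - (-2)) × (1.1 - 0)/(-1 - 0) × (1.1 - 1)/(-1 - 1) × (1.1 - 2)/(-1 - 2) = 0.051150
L_2(1.1) = (1.1 - (-2))/(0 - (-2)) × (1.1 - (-1))/(0 - (-1)) × (1.1 - 1)/(0 - 1) × (1.1 - 2)/(0 - 2) = -0.146475
L_3(1.1) = (1.1 - (-2))/(1 - (-2)) × (1.1 - (-1))/(1 - (-1)) × (1.1 - 0)/(1 - 0) × (1.1 - 2)/(1 - 2) = 1.074150
L_4(1.1) = (1.1 - (-2))/(2 - (-2)) × (1.1 - (-1))/(2 - (-1)) × (1.1 - 0)/(2 - 0) × (1.1 - 1)/(2 - 1) = 0.029838

P(1.1) = (-2)×L_0(1.1) + 3×L_1(1.1) + (-8)×L_2(1.1) + 2×L_3(1.1) + (-2)×L_4(1.1)
P(1.1) = 3.431200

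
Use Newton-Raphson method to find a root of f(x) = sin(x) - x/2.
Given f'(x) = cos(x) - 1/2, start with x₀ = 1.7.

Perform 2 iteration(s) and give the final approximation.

f(x) = sin(x) - x/2
f'(x) = cos(x) - 1/2
x₀ = 1.7

Newton-Raphson formula: x_{n+1} = x_n - f(x_n)/f'(x_n)

Iteration 1:
  f(1.700000) = 0.141665
  f'(1.700000) = -0.628844
  x_1 = 1.700000 - 0.141665/(-0.628844) = 1.925278
Iteration 2:
  f(1.925278) = -0.024812
  f'(1.925278) = -0.847104
  x_2 = 1.925278 - (-0.024812)/(-0.847104) = 1.895987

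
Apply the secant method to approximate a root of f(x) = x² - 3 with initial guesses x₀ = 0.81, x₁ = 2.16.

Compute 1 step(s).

f(x) = x² - 3
x₀ = 0.81, x₁ = 2.16

Secant formula: x_{n+1} = x_n - f(x_n)(x_n - x_{n-1})/(f(x_n) - f(x_{n-1}))

Iteration 1:
  f(0.810000) = -2.343900
  f(2.160000) = 1.665600
  x_2 = 2.160000 - 1.665600×(2.160000 - 0.810000)/(1.665600 - (-2.343900))
       = 1.599192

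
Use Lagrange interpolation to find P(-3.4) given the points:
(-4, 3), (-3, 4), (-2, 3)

Lagrange interpolation formula:
P(x) = Σ yᵢ × Lᵢ(x)
where Lᵢ(x) = Π_{j≠i} (x - xⱼ)/(xᵢ - xⱼ)

L_0(-3.4) = (-3.4 - (-3))/(-4 - (-3)) × (-3.4 - (-2))/(-4 - (-2)) = 0.280000
L_1(-3.4) = (-3.4 - (-4))/(-3 - (-4)) × (-3.4 - (-2))/(-3 - (-2)) = 0.840000
L_2(-3.4) = (-3.4 - (-4))/(-2 - (-4)) × (-3.4 - (-3))/(-2 - (-3)) = -0.120000

P(-3.4) = 3×L_0(-3.4) + 4×L_1(-3.4) + 3×L_2(-3.4)
P(-3.4) = 3.840000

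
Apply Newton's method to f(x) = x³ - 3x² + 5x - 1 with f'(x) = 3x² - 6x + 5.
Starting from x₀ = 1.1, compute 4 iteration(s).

f(x) = x³ - 3x² + 5x - 1
f'(x) = 3x² - 6x + 5
x₀ = 1.1

Newton-Raphson formula: x_{n+1} = x_n - f(x_n)/f'(x_n)

Iteration 1:
  f(1.100000) = 2.201000
  f'(1.100000) = 2.030000
  x_1 = 1.100000 - 2.201000/2.030000 = 0.015764
Iteration 2:
  f(0.015764) = -0.921924
  f'(0.015764) = 4.906164
  x_2 = 0.015764 - (-0.921924)/4.906164 = 0.203675
Iteration 3:
  f(0.203675) = -0.097627
  f'(0.203675) = 3.902401
  x_3 = 0.203675 - (-0.097627)/3.902401 = 0.228692
Iteration 4:
  f(0.228692) = -0.001479
  f'(0.228692) = 3.784748
  x_4 = 0.228692 - (-0.001479)/3.784748 = 0.229083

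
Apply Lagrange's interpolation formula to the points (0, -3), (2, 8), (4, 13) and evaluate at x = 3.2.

Lagrange interpolation formula:
P(x) = Σ yᵢ × Lᵢ(x)
where Lᵢ(x) = Π_{j≠i} (x - xⱼ)/(xᵢ - xⱼ)

L_0(3.2) = (3.2 - 2)/(0 - 2) × (3.2 - 4)/(0 - 4) = -0.120000
L_1(3.2) = (3.2 - 0)/(2 - 0) × (3.2 - 4)/(2 - 4) = 0.640000
L_2(3.2) = (3.2 - 0)/(4 - 0) × (3.2 - 2)/(4 - 2) = 0.480000

P(3.2) = (-3)×L_0(3.2) + 8×L_1(3.2) + 13×L_2(3.2)
P(3.2) = 11.720000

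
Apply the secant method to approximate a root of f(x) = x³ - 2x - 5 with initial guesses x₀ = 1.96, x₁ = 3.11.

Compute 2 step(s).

f(x) = x³ - 2x - 5
x₀ = 1.96, x₁ = 3.11

Secant formula: x_{n+1} = x_n - f(x_n)(x_n - x_{n-1})/(f(x_n) - f(x_{n-1}))

Iteration 1:
  f(1.960000) = -1.390464
  f(3.110000) = 18.860231
  x_2 = 3.110000 - 18.860231×(3.110000 - 1.960000)/(18.860231 - (-1.390464))
       = 2.038962
Iteration 2:
  f(3.110000) = 18.860231
  f(2.038962) = -0.601214
  x_3 = 2.038962 - (-0.601214)×(2.038962 - 3.110000)/(-0.601214 - 18.860231)
       = 2.072049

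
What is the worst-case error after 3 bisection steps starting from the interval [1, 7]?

Bisection error bound: |error| ≤ (b-a)/2^n
|error| ≤ (7 - 1)/2^3 = 6/2^3
|error| ≤ 0.7500000000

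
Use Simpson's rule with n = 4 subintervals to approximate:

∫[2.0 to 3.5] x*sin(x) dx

f(x) = x*sin(x)
a = 2.0, b = 3.5, n = 4
h = (b - a)/n = 0.375000

Simpson's rule: (h/3)[f(x₀) + 4f(x₁) + 2f(x₂) + ... + f(xₙ)]

x_0 = 2.0000, f(x_0) = 1.818595, coefficient = 1
x_1 = 2.3750, f(x_1) = 1.647502, coefficient = 4
x_2 = 2.7500, f(x_2) = 1.049568, coefficient = 2
x_3 = 3.1250, f(x_3) = 0.051850, coefficient = 4
x_4 = 3.5000, f(x_4) = -1.227741, coefficient = 1

I ≈ (0.375000/3) × 9.487395 = 1.185924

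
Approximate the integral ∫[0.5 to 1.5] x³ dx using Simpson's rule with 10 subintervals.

f(x) = x³
a = 0.5, b = 1.5, n = 10
h = (b - a)/n = 0.100000

Simpson's rule: (h/3)[f(x₀) + 4f(x₁) + 2f(x₂) + ... + f(xₙ)]

x_0 = 0.5000, f(x_0) = 0.125000, coefficient = 1
x_1 = 0.6000, f(x_1) = 0.216000, coefficient = 4
x_2 = 0.7000, f(x_2) = 0.343000, coefficient = 2
x_3 = 0.8000, f(x_3) = 0.512000, coefficient = 4
x_4 = 0.9000, f(x_4) = 0.729000, coefficient = 2
x_5 = 1.0000, f(x_5) = 1.000000, coefficient = 4
x_6 = 1.1000, f(x_6) = 1.331000, coefficient = 2
x_7 = 1.2000, f(x_7) = 1.728000, coefficient = 4
x_8 = 1.3000, f(x_8) = 2.197000, coefficient = 2
x_9 = 1.4000, f(x_9) = 2.744000, coefficient = 4
x_10 = 1.5000, f(x_10) = 3.375000, coefficient = 1

I ≈ (0.100000/3) × 37.500000 = 1.250000
Exact value: 1.250000
Error: 0.000000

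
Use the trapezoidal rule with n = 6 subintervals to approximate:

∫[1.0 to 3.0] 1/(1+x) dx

f(x) = 1/(1+x)
a = 1.0, b = 3.0, n = 6
h = (b - a)/n = 0.333333

Trapezoidal rule: (h/2)[f(x₀) + 2f(x₁) + 2f(x₂) + ... + f(xₙ)]

x_0 = 1.0000, f(x_0) = 0.500000, coefficient = 1
x_1 = 1.3333, f(x_1) = 0.428571, coefficient = 2
x_2 = 1.6667, f(x_2) = 0.375000, coefficient = 2
x_3 = 2.0000, f(x_3) = 0.333333, coefficient = 2
x_4 = 2.3333, f(x_4) = 0.300000, coefficient = 2
x_5 = 2.6667, f(x_5) = 0.272727, coefficient = 2
x_6 = 3.0000, f(x_6) = 0.250000, coefficient = 1

I ≈ (0.333333/2) × 4.169264 = 0.694877
Exact value: 0.693147
Error: 0.001730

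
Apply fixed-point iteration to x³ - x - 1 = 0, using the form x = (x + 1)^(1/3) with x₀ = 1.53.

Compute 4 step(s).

Equation: x³ - x - 1 = 0
Fixed-point form: x = (x + 1)^(1/3)
x₀ = 1.53

x_1 = g(1.530000) = 1.362616
x_2 = g(1.362616) = 1.331878
x_3 = g(1.331878) = 1.326077
x_4 = g(1.326077) = 1.324976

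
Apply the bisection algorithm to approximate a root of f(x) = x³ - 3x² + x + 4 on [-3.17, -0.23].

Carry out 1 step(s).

f(x) = x³ - 3x² + x + 4
Initial interval: [-3.17, -0.23]

Iteration 1:
  c_1 = (-3.170000 + (-0.230000))/2 = -1.700000
  f(c_1) = f(-1.700000) = -11.283000
  f(a) × f(c) ≥ 0, new interval: [-1.700000, -0.230000]

After 1 iteration(s), the approximation is c_1 = -1.700000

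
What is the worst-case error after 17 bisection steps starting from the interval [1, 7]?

Bisection error bound: |error| ≤ (b-a)/2^n
|error| ≤ (7 - 1)/2^17 = 6/2^17
|error| ≤ 0.0000457764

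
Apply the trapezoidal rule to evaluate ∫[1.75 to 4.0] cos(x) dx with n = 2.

f(x) = cos(x)
a = 1.75, b = 4.0, n = 2
h = (b - a)/n = 1.125000

Trapezoidal rule: (h/2)[f(x₀) + 2f(x₁) + 2f(x₂) + ... + f(xₙ)]

x_0 = 1.7500, f(x_0) = -0.178246, coefficient = 1
x_1 = 2.8750, f(x_1) = -0.964674, coefficient = 2
x_2 = 4.0000, f(x_2) = -0.653644, coefficient = 1

I ≈ (1.125000/2) × -2.761238 = -1.553196
Exact value: -1.740788
Error: 0.187592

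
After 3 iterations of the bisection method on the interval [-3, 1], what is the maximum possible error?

Bisection error bound: |error| ≤ (b-a)/2^n
|error| ≤ (1 - (-3))/2^3 = 4/2^3
|error| ≤ 0.5000000000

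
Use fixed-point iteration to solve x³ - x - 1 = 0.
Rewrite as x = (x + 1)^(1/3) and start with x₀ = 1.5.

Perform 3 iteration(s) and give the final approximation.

Equation: x³ - x - 1 = 0
Fixed-point form: x = (x + 1)^(1/3)
x₀ = 1.5

x_1 = g(1.500000) = 1.357209
x_2 = g(1.357209) = 1.330861
x_3 = g(1.330861) = 1.325884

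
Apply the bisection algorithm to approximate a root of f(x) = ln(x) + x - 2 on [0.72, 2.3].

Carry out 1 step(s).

f(x) = ln(x) + x - 2
Initial interval: [0.72, 2.3]

Iteration 1:
  c_1 = (0.720000 + 2.300000)/2 = 1.510000
  f(c_1) = f(1.510000) = -0.077890
  f(a) × f(c) ≥ 0, new interval: [1.510000, 2.300000]

After 1 iteration(s), the approximation is c_1 = 1.510000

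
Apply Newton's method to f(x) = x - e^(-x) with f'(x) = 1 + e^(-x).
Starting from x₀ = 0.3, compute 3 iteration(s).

f(x) = x - e^(-x)
f'(x) = 1 + e^(-x)
x₀ = 0.3

Newton-Raphson formula: x_{n+1} = x_n - f(x_n)/f'(x_n)

Iteration 1:
  f(0.300000) = -0.440818
  f'(0.300000) = 1.740818
  x_1 = 0.300000 - (-0.440818)/1.740818 = 0.553225
Iteration 2:
  f(0.553225) = -0.021868
  f'(0.553225) = 1.575092
  x_2 = 0.553225 - (-0.021868)/1.575092 = 0.567108
Iteration 3:
  f(0.567108) = -0.000055
  f'(0.567108) = 1.567163
  x_3 = 0.567108 - (-0.000055)/1.567163 = 0.567143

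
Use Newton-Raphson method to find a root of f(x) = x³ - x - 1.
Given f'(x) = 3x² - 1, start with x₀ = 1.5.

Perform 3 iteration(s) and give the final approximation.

f(x) = x³ - x - 1
f'(x) = 3x² - 1
x₀ = 1.5

Newton-Raphson formula: x_{n+1} = x_n - f(x_n)/f'(x_n)

Iteration 1:
  f(1.500000) = 0.875000
  f'(1.500000) = 5.750000
  x_1 = 1.500000 - 0.875000/5.750000 = 1.347826
Iteration 2:
  f(1.347826) = 0.100682
  f'(1.347826) = 4.449905
  x_2 = 1.347826 - 0.100682/4.449905 = 1.325200
Iteration 3:
  f(1.325200) = 0.002058
  f'(1.325200) = 4.268468
  x_3 = 1.325200 - 0.002058/4.268468 = 1.324718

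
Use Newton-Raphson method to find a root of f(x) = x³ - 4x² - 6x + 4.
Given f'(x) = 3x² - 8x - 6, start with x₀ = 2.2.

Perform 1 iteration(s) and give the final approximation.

f(x) = x³ - 4x² - 6x + 4
f'(x) = 3x² - 8x - 6
x₀ = 2.2

Newton-Raphson formula: x_{n+1} = x_n - f(x_n)/f'(x_n)

Iteration 1:
  f(2.200000) = -17.912000
  f'(2.200000) = -9.080000
  x_1 = 2.200000 - (-17.912000)/(-9.080000) = 0.227313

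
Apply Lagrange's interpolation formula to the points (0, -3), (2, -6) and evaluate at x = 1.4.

Lagrange interpolation formula:
P(x) = Σ yᵢ × Lᵢ(x)
where Lᵢ(x) = Π_{j≠i} (x - xⱼ)/(xᵢ - xⱼ)

L_0(1.4) = (1.4 - 2)/(0 - 2) = 0.300000
L_1(1.4) = (1.4 - 0)/(2 - 0) = 0.700000

P(1.4) = (-3)×L_0(1.4) + (-6)×L_1(1.4)
P(1.4) = -5.100000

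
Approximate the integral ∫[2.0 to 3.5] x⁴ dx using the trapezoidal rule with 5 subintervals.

f(x) = x⁴
a = 2.0, b = 3.5, n = 5
h = (b - a)/n = 0.300000

Trapezoidal rule: (h/2)[f(x₀) + 2f(x₁) + 2f(x₂) + ... + f(xₙ)]

x_0 = 2.0000, f(x_0) = 16.000000, coefficient = 1
x_1 = 2.3000, f(x_1) = 27.984100, coefficient = 2
x_2 = 2.6000, f(x_2) = 45.697600, coefficient = 2
x_3 = 2.9000, f(x_3) = 70.728100, coefficient = 2
x_4 = 3.2000, f(x_4) = 104.857600, coefficient = 2
x_5 = 3.5000, f(x_5) = 150.062500, coefficient = 1

I ≈ (0.300000/2) × 664.597300 = 99.689595
Exact value: 98.643750
Error: 1.045845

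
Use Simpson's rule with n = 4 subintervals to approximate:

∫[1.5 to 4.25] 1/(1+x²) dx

f(x) = 1/(1+x²)
a = 1.5, b = 4.25, n = 4
h = (b - a)/n = 0.687500

Simpson's rule: (h/3)[f(x₀) + 4f(x₁) + 2f(x₂) + ... + f(xₙ)]

x_0 = 1.5000, f(x_0) = 0.307692, coefficient = 1
x_1 = 2.1875, f(x_1) = 0.172856, coefficient = 4
x_2 = 2.8750, f(x_2) = 0.107926, coefficient = 2
x_3 = 3.5625, f(x_3) = 0.073039, coefficient = 4
x_4 = 4.2500, f(x_4) = 0.052459, coefficient = 1

I ≈ (0.687500/3) × 1.559582 = 0.357404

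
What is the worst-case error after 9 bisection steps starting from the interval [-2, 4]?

Bisection error bound: |error| ≤ (b-a)/2^n
|error| ≤ (4 - (-2))/2^9 = 6/2^9
|error| ≤ 0.0117187500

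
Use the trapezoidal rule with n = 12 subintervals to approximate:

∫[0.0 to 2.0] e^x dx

f(x) = e^x
a = 0.0, b = 2.0, n = 12
h = (b - a)/n = 0.166667

Trapezoidal rule: (h/2)[f(x₀) + 2f(x₁) + 2f(x₂) + ... + f(xₙ)]

x_0 = 0.0000, f(x_0) = 1.000000, coefficient = 1
x_1 = 0.1667, f(x_1) = 1.181360, coefficient = 2
x_2 = 0.3333, f(x_2) = 1.395612, coefficient = 2
x_3 = 0.5000, f(x_3) = 1.648721, coefficient = 2
x_4 = 0.6667, f(x_4) = 1.947734, coefficient = 2
x_5 = 0.8333, f(x_5) = 2.300976, coefficient = 2
x_6 = 1.0000, f(x_6) = 2.718282, coefficient = 2
x_7 = 1.1667, f(x_7) = 3.211271, coefficient = 2
x_8 = 1.3333, f(x_8) = 3.793668, coefficient = 2
x_9 = 1.5000, f(x_9) = 4.481689, coefficient = 2
x_10 = 1.6667, f(x_10) = 5.294490, coefficient = 2
x_11 = 1.8333, f(x_11) = 6.254701, coefficient = 2
x_12 = 2.0000, f(x_12) = 7.389056, coefficient = 1

I ≈ (0.166667/2) × 76.846065 = 6.403839
Exact value: 6.389056
Error: 0.014783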